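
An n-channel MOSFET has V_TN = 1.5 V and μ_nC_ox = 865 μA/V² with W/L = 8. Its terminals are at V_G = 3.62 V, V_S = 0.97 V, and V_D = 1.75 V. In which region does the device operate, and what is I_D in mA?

V_GS = V_G − V_S = 3.62 − 0.97 = 2.65 V; V_DS = V_D − V_S = 1.75 − 0.97 = 0.78 V.
k_n = μ_nC_ox · (W/L) = 6.92 mA/V².
V_ov = V_GS − V_TN = 2.65 − 1.5 = 1.15 V.
Since V_DS = 0.78 V < V_ov = 1.15 V, the device is in the triode region.
I_D = k_n [V_ov · V_DS − ½ V_DS²] = 6.92 × [1.15 × 0.78 − 0.5 × 0.78²] = 4.1 mA.

Triode; I_D = 4.10 mA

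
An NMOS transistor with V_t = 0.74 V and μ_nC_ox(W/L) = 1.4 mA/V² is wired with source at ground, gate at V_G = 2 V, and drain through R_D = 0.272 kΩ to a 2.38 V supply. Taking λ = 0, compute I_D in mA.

I_D = 1.11 mA

V_GS = V_G = 2 V, so V_ov = 2 − 0.74 = 1.26 V.
Assume saturation: I_D = ½ k_n V_ov² = 0.5 × 1.4 × 1.26² = 1.11 mA, giving V_DS = V_DD − I_D R_D = 2.38 − 1.11 × 0.272 = 2.08 V.
V_DS = 2.08 V ≥ V_ov = 1.26 V, confirming saturation.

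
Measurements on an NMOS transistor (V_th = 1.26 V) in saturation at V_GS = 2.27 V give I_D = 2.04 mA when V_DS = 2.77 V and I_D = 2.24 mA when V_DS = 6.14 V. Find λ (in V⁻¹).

λ = 0.0316 V⁻¹

With V_GS fixed, I_D ∝ (1 + λ V_DS) in saturation, so I_D2/I_D1 = (1 + λ V_DS2)/(1 + λ V_DS1).
2.24/2.04 = 1.098 = (1 + 6.14 λ)/(1 + 2.77 λ).
Solving: λ (I_D1 V_DS2 − I_D2 V_DS1) = I_D2 − I_D1, so λ = (2.24 − 2.04) / (2.04 × 6.14 − 2.24 × 2.77) = 0.2 / 6.32 = 0.0316 V⁻¹.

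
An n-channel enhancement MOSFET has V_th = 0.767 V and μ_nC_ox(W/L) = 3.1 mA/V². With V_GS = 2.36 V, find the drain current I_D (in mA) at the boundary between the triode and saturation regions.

I_D = 3.93 mA

At the boundary V_DS = V_ov = V_GS − V_th = 2.36 − 0.767 = 1.59 V.
I_D = ½ k_n V_ov² = 0.5 × 3.1 × 1.59² = 3.93 mA.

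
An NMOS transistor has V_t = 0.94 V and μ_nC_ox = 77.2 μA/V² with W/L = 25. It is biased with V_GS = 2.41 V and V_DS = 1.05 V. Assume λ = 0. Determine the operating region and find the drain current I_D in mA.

Triode; I_D = 1.92 mA

k_n = μ_nC_ox · (W/L) = 1.93 mA/V².
V_ov = V_GS − V_t = 2.41 − 0.94 = 1.47 V.
Since V_DS = 1.05 V < V_ov = 1.47 V, the device is in the triode region.
I_D = k_n [V_ov · V_DS − ½ V_DS²] = 1.93 × [1.47 × 1.05 − 0.5 × 1.05²] = 1.92 mA.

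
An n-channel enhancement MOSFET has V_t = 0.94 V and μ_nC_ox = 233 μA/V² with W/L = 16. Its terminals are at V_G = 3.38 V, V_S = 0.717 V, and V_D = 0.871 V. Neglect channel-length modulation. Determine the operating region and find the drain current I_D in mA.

Triode; I_D = 0.945 mA

V_GS = V_G − V_S = 3.38 − 0.717 = 2.66 V; V_DS = V_D − V_S = 0.871 − 0.717 = 0.154 V.
k_n = μ_nC_ox · (W/L) = 3.728 mA/V².
V_ov = V_GS − V_t = 2.66 − 0.94 = 1.72 V.
Since V_DS = 0.154 V < V_ov = 1.72 V, the device is in the triode region.
I_D = k_n [V_ov · V_DS − ½ V_DS²] = 3.728 × [1.72 × 0.154 − 0.5 × 0.154²] = 0.945 mA.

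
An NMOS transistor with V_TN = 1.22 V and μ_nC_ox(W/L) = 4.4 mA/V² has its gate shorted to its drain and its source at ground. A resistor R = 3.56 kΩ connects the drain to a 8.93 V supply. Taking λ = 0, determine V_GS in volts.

With gate tied to drain, V_GS = V_DS ≥ V_GS − V_TN, so the device is in saturation.
KCL at the drain: ½ k_n (V_GS − V_TN)² = (V_DD − V_GS)/R.
Let x = V_GS − 1.22. Then 7.83 x² + x − 7.71 = 0, giving x = 0.93 V (positive root), so V_GS = 2.15 V.
I_D = (V_DD − V_GS)/R = (8.93 − 2.15) / 3.56 = 1.9 mA.

V_GS = 2.15 V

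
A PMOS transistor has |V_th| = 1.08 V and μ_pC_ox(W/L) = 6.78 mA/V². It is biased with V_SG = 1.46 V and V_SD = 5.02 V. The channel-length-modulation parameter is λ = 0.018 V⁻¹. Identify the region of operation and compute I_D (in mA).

V_ov = V_SG − |V_th| = 1.46 − 1.08 = 0.38 V.
Since V_SD = 5.02 V ≥ V_ov = 0.38 V, the device is in saturation.
I_D = ½ k_p V_ov² (1 + λ V_SD) = 0.5 × 6.78 × 0.38² × (1 + 0.018 × 5.02) = 0.534 mA.

Saturation; I_D = 0.534 mA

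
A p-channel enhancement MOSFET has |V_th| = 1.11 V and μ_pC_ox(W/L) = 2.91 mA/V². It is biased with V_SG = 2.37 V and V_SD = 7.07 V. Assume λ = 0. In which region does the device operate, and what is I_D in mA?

V_ov = V_SG − |V_th| = 2.37 − 1.11 = 1.26 V.
Since V_SD = 7.07 V ≥ V_ov = 1.26 V, the device is in saturation.
I_D = ½ k_p V_ov² = 0.5 × 2.91 × 1.26² = 2.31 mA.

Saturation; I_D = 2.31 mA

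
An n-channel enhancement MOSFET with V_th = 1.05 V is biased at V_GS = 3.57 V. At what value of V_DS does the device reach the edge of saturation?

The boundary between triode and saturation is V_DS = V_GS − V_th = V_ov.
V_ov = 3.57 − 1.05 = 2.52 V.

V_DS,sat = 2.52 V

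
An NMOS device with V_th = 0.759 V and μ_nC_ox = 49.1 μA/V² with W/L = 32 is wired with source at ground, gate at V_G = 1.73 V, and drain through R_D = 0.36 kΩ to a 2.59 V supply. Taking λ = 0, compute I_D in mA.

V_GS = V_G = 1.73 V, so V_ov = 1.73 − 0.759 = 0.971 V.
k_n = μ_nC_ox · (W/L) = 1.571 mA/V².
Assume saturation: I_D = ½ k_n V_ov² = 0.5 × 1.571 × 0.971² = 0.741 mA, giving V_DS = V_DD − I_D R_D = 2.59 − 0.741 × 0.36 = 2.32 V.
V_DS = 2.32 V ≥ V_ov = 0.971 V, confirming saturation.

I_D = 0.741 mA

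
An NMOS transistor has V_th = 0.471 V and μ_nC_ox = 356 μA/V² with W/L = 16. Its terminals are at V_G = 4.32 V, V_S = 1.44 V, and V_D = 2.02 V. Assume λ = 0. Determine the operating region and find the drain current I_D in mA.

Triode; I_D = 7.00 mA

V_GS = V_G − V_S = 4.32 − 1.44 = 2.88 V; V_DS = V_D − V_S = 2.02 − 1.44 = 0.58 V.
k_n = μ_nC_ox · (W/L) = 5.696 mA/V².
V_ov = V_GS − V_th = 2.88 − 0.471 = 2.41 V.
Since V_DS = 0.58 V < V_ov = 2.41 V, the device is in the triode region.
I_D = k_n [V_ov · V_DS − ½ V_DS²] = 5.696 × [2.41 × 0.58 − 0.5 × 0.58²] = 7 mA.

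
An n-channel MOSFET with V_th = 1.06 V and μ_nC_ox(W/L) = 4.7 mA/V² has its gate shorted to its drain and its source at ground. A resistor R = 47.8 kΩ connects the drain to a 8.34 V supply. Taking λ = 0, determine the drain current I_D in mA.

With gate tied to drain, V_GS = V_DS ≥ V_GS − V_th, so the device is in saturation.
KCL at the drain: ½ k_n (V_GS − V_th)² = (V_DD − V_GS)/R.
Let x = V_GS − 1.06. Then 112 x² + x − 7.28 = 0, giving x = 0.25 V (positive root), so V_GS = 1.31 V.
I_D = (V_DD − V_GS)/R = (8.34 − 1.31) / 47.8 = 0.147 mA.

I_D = 0.147 mA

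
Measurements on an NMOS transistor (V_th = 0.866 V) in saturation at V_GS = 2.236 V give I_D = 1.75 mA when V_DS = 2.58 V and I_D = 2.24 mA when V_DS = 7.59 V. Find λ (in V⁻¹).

λ = 0.0653 V⁻¹

With V_GS fixed, I_D ∝ (1 + λ V_DS) in saturation, so I_D2/I_D1 = (1 + λ V_DS2)/(1 + λ V_DS1).
2.24/1.75 = 1.28 = (1 + 7.59 λ)/(1 + 2.58 λ).
Solving: λ (I_D1 V_DS2 − I_D2 V_DS1) = I_D2 − I_D1, so λ = (2.24 − 1.75) / (1.75 × 7.59 − 2.24 × 2.58) = 0.49 / 7.5 = 0.0653 V⁻¹.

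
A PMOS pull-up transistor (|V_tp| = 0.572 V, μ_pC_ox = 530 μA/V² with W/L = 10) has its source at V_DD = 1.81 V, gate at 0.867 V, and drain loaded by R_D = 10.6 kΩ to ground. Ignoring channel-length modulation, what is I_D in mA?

V_SG = V_DD − V_G = 1.81 − 0.867 = 0.943 V, so V_ov = 0.943 − 0.572 = 0.371 V.
k_p = μ_pC_ox · (W/L) = 5.3 mA/V².
Assume saturation: I_D = ½ k_p V_ov² = 0.5 × 5.3 × 0.371² = 0.365 mA, giving V_SD = V_DD − I_D R_D = 1.81 − 0.365 × 10.6 = -2.06 V.
But -2.06 V < V_ov = 0.371 V, so the device is actually in triode.
In triode I_D = k_p[V_ov V_SD − ½ V_SD²] and I_D = (V_DD − V_SD)/R_D. Equating: 28.1 V_SD² − 21.84 V_SD + 1.81 = 0, giving V_SD = 0.0943 V (the root below V_ov).
I_D = (1.81 − 0.0943) / 10.6 = 0.162 mA.

I_D = 0.162 mA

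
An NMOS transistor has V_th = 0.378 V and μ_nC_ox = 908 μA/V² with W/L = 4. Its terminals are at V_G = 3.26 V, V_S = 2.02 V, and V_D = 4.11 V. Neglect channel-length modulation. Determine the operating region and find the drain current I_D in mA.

Saturation; I_D = 1.35 mA

V_GS = V_G − V_S = 3.26 − 2.02 = 1.24 V; V_DS = V_D − V_S = 4.11 − 2.02 = 2.09 V.
k_n = μ_nC_ox · (W/L) = 3.632 mA/V².
V_ov = V_GS − V_th = 1.24 − 0.378 = 0.862 V.
Since V_DS = 2.09 V ≥ V_ov = 0.862 V, the device is in saturation.
I_D = ½ k_n V_ov² = 0.5 × 3.632 × 0.862² = 1.35 mA.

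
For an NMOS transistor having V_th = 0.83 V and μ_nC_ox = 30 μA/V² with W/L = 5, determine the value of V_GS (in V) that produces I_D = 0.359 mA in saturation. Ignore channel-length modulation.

V_GS = 3.02 V

k_n = μ_nC_ox · (W/L) = 0.15 mA/V².
In saturation I_D = ½ k_n (V_GS − V_th)², so V_GS − V_th = √(2 I_D / k_n) = √(2 × 0.359 / 0.15) = 2.19 V.
V_GS = 0.83 + 2.19 = 3.02 V.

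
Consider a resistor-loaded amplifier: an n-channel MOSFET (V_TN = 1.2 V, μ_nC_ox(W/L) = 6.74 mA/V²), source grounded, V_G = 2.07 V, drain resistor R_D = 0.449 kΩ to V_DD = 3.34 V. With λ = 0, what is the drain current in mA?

V_GS = V_G = 2.07 V, so V_ov = 2.07 − 1.2 = 0.87 V.
Assume saturation: I_D = ½ k_n V_ov² = 0.5 × 6.74 × 0.87² = 2.55 mA, giving V_DS = V_DD − I_D R_D = 3.34 − 2.55 × 0.449 = 2.19 V.
V_DS = 2.19 V ≥ V_ov = 0.87 V, confirming saturation.

I_D = 2.55 mA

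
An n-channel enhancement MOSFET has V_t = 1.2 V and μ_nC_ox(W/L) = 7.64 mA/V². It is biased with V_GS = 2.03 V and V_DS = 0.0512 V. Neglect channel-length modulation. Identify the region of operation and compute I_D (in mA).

V_ov = V_GS − V_t = 2.03 − 1.2 = 0.83 V.
Since V_DS = 0.0512 V < V_ov = 0.83 V, the device is in the triode region.
I_D = k_n [V_ov · V_DS − ½ V_DS²] = 7.64 × [0.83 × 0.0512 − 0.5 × 0.0512²] = 0.315 mA.

Triode; I_D = 0.315 mA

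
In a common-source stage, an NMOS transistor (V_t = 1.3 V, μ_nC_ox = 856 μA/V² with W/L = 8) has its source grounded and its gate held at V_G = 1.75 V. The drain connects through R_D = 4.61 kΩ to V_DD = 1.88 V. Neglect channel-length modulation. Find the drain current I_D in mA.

V_GS = V_G = 1.75 V, so V_ov = 1.75 − 1.3 = 0.45 V.
k_n = μ_nC_ox · (W/L) = 6.848 mA/V².
Assume saturation: I_D = ½ k_n V_ov² = 0.5 × 6.848 × 0.45² = 0.693 mA, giving V_DS = V_DD − I_D R_D = 1.88 − 0.693 × 4.61 = -1.32 V.
But -1.32 V < V_ov = 0.45 V, so the device is actually in triode.
In triode I_D = k_n[V_ov V_DS − ½ V_DS²] and I_D = (V_DD − V_DS)/R_D. Equating: 15.8 V_DS² − 15.21 V_DS + 1.88 = 0, giving V_DS = 0.146 V (the root below V_ov).
I_D = (1.88 − 0.146) / 4.61 = 0.376 mA.

I_D = 0.376 mA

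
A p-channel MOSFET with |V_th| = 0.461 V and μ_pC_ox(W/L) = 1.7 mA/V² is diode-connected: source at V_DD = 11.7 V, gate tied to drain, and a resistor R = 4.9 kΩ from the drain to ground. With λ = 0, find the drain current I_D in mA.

I_D = 1.98 mA

With gate tied to drain, V_SG = V_SD ≥ V_SG − |V_th|, so the device is in saturation.
KCL at the drain: ½ k_p (V_SG − |V_th|)² = (V_DD − V_SG)/R.
Let x = V_SG − 0.461. Then 4.17 x² + x − 11.24 = 0, giving x = 1.53 V (positive root), so V_SG = 1.99 V.
I_D = (V_DD − V_SG)/R = (11.7 − 1.99) / 4.9 = 1.98 mA.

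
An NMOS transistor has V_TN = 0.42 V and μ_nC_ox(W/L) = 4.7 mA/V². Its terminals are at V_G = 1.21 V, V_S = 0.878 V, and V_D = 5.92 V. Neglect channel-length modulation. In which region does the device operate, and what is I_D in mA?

V_GS = V_G − V_S = 1.21 − 0.878 = 0.332 V; V_DS = V_D − V_S = 5.92 − 0.878 = 5.04 V.
V_GS = 0.332 V < V_TN = 0.42 V, so the transistor is in cutoff.

Cutoff; I_D = 0 mA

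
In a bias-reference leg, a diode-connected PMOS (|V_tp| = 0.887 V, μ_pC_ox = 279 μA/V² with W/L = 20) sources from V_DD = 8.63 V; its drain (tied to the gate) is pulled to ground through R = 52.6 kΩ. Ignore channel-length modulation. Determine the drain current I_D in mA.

I_D = 0.143 mA

With gate tied to drain, V_SG = V_SD ≥ V_SG − |V_tp|, so the device is in saturation.
k_p = μ_pC_ox · (W/L) = 5.58 mA/V².
KCL at the drain: ½ k_p (V_SG − |V_tp|)² = (V_DD − V_SG)/R.
Let x = V_SG − 0.887. Then 147 x² + x − 7.743 = 0, giving x = 0.226 V (positive root), so V_SG = 1.11 V.
I_D = (V_DD − V_SG)/R = (8.63 − 1.11) / 52.6 = 0.143 mA.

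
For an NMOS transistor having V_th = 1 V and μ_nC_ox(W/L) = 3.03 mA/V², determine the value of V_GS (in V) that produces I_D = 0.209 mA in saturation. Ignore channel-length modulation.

V_GS = 1.37 V

In saturation I_D = ½ k_n (V_GS − V_th)², so V_GS − V_th = √(2 I_D / k_n) = √(2 × 0.209 / 3.03) = 0.371 V.
V_GS = 1 + 0.371 = 1.37 V.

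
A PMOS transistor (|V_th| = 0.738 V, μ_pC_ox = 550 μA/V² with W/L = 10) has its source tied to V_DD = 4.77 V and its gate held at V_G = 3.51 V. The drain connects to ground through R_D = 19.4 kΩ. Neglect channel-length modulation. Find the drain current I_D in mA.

V_SG = V_DD − V_G = 4.77 − 3.51 = 1.26 V, so V_ov = 1.26 − 0.738 = 0.522 V.
k_p = μ_pC_ox · (W/L) = 5.5 mA/V².
Assume saturation: I_D = ½ k_p V_ov² = 0.5 × 5.5 × 0.522² = 0.749 mA, giving V_SD = V_DD − I_D R_D = 4.77 − 0.749 × 19.4 = -9.77 V.
But -9.77 V < V_ov = 0.522 V, so the device is actually in triode.
In triode I_D = k_p[V_ov V_SD − ½ V_SD²] and I_D = (V_DD − V_SD)/R_D. Equating: 53.3 V_SD² − 56.7 V_SD + 4.77 = 0, giving V_SD = 0.0921 V (the root below V_ov).
I_D = (4.77 − 0.0921) / 19.4 = 0.241 mA.

I_D = 0.241 mA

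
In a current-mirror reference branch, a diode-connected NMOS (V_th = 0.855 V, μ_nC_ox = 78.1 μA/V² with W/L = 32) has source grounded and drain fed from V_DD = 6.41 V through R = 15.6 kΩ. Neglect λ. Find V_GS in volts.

V_GS = 1.36 V

With gate tied to drain, V_GS = V_DS ≥ V_GS − V_th, so the device is in saturation.
k_n = μ_nC_ox · (W/L) = 2.499 mA/V².
KCL at the drain: ½ k_n (V_GS − V_th)² = (V_DD − V_GS)/R.
Let x = V_GS − 0.855. Then 19.5 x² + x − 5.555 = 0, giving x = 0.509 V (positive root), so V_GS = 1.36 V.
I_D = (V_DD − V_GS)/R = (6.41 − 1.36) / 15.6 = 0.323 mA.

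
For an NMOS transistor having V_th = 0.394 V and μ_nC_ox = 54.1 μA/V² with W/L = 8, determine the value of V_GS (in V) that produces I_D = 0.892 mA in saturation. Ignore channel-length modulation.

k_n = μ_nC_ox · (W/L) = 0.4328 mA/V².
In saturation I_D = ½ k_n (V_GS − V_th)², so V_GS − V_th = √(2 I_D / k_n) = √(2 × 0.892 / 0.4328) = 2.03 V.
V_GS = 0.394 + 2.03 = 2.42 V.

V_GS = 2.42 V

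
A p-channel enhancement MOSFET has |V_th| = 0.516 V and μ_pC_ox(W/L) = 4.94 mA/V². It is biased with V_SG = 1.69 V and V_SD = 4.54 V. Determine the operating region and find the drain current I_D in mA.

Saturation; I_D = 3.40 mA

V_ov = V_SG − |V_th| = 1.69 − 0.516 = 1.17 V.
Since V_SD = 4.54 V ≥ V_ov = 1.17 V, the device is in saturation.
I_D = ½ k_p V_ov² = 0.5 × 4.94 × 1.17² = 3.4 mA.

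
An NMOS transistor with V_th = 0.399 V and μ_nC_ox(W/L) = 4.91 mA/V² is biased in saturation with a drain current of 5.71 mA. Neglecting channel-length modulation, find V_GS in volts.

In saturation I_D = ½ k_n (V_GS − V_th)², so V_GS − V_th = √(2 I_D / k_n) = √(2 × 5.71 / 4.91) = 1.53 V.
V_GS = 0.399 + 1.53 = 1.92 V.

V_GS = 1.92 V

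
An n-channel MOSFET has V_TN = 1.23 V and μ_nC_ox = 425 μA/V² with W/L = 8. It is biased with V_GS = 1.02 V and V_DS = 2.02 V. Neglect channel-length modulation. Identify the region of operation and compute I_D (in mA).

Cutoff; I_D = 0 mA

V_GS = 1.02 V < V_TN = 1.23 V, so the transistor is in cutoff.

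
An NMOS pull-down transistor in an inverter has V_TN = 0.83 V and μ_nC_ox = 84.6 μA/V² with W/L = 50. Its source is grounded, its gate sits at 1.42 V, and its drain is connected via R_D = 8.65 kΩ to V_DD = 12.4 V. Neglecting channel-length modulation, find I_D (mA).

I_D = 0.736 mA

V_GS = V_G = 1.42 V, so V_ov = 1.42 − 0.83 = 0.59 V.
k_n = μ_nC_ox · (W/L) = 4.23 mA/V².
Assume saturation: I_D = ½ k_n V_ov² = 0.5 × 4.23 × 0.59² = 0.736 mA, giving V_DS = V_DD − I_D R_D = 12.4 − 0.736 × 8.65 = 6.03 V.
V_DS = 6.03 V ≥ V_ov = 0.59 V, confirming saturation.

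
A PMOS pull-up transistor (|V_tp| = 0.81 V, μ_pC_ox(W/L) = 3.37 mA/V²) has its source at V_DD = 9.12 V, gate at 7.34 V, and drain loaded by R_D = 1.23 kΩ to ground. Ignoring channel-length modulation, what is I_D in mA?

I_D = 1.59 mA

V_SG = V_DD − V_G = 9.12 − 7.34 = 1.78 V, so V_ov = 1.78 − 0.81 = 0.97 V.
Assume saturation: I_D = ½ k_p V_ov² = 0.5 × 3.37 × 0.97² = 1.59 mA, giving V_SD = V_DD − I_D R_D = 9.12 − 1.59 × 1.23 = 7.17 V.
V_SD = 7.17 V ≥ V_ov = 0.97 V, confirming saturation.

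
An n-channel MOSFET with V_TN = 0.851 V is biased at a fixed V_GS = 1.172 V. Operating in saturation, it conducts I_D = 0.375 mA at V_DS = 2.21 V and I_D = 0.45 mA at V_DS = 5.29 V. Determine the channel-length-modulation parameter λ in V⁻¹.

λ = 0.0758 V⁻¹

With V_GS fixed, I_D ∝ (1 + λ V_DS) in saturation, so I_D2/I_D1 = (1 + λ V_DS2)/(1 + λ V_DS1).
0.45/0.375 = 1.2 = (1 + 5.29 λ)/(1 + 2.21 λ).
Solving: λ (I_D1 V_DS2 − I_D2 V_DS1) = I_D2 − I_D1, so λ = (0.45 − 0.375) / (0.375 × 5.29 − 0.45 × 2.21) = 0.075 / 0.989 = 0.0758 V⁻¹.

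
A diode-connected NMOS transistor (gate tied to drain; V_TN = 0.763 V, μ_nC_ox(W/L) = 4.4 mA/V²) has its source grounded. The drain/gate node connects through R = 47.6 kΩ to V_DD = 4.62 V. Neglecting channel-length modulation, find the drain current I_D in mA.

I_D = 0.0771 mA

With gate tied to drain, V_GS = V_DS ≥ V_GS − V_TN, so the device is in saturation.
KCL at the drain: ½ k_n (V_GS − V_TN)² = (V_DD − V_GS)/R.
Let x = V_GS − 0.763. Then 105 x² + x − 3.857 = 0, giving x = 0.187 V (positive root), so V_GS = 0.95 V.
I_D = (V_DD − V_GS)/R = (4.62 − 0.95) / 47.6 = 0.0771 mA.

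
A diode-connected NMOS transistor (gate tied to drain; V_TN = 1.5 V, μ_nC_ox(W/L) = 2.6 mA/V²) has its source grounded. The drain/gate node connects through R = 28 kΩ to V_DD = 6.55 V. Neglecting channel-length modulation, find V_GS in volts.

V_GS = 1.86 V

With gate tied to drain, V_GS = V_DS ≥ V_GS − V_TN, so the device is in saturation.
KCL at the drain: ½ k_n (V_GS − V_TN)² = (V_DD − V_GS)/R.
Let x = V_GS − 1.5. Then 36.4 x² + x − 5.05 = 0, giving x = 0.359 V (positive root), so V_GS = 1.86 V.
I_D = (V_DD − V_GS)/R = (6.55 − 1.86) / 28 = 0.168 mA.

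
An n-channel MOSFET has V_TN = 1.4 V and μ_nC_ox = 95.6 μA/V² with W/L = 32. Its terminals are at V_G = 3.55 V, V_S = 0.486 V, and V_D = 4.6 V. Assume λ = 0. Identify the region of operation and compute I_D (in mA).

V_GS = V_G − V_S = 3.55 − 0.486 = 3.06 V; V_DS = V_D − V_S = 4.6 − 0.486 = 4.11 V.
k_n = μ_nC_ox · (W/L) = 3.059 mA/V².
V_ov = V_GS − V_TN = 3.06 − 1.4 = 1.66 V.
Since V_DS = 4.11 V ≥ V_ov = 1.66 V, the device is in saturation.
I_D = ½ k_n V_ov² = 0.5 × 3.059 × 1.66² = 4.24 mA.

Saturation; I_D = 4.24 mA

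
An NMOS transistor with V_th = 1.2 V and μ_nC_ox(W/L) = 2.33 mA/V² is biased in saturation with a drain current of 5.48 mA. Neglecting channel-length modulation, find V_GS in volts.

In saturation I_D = ½ k_n (V_GS − V_th)², so V_GS − V_th = √(2 I_D / k_n) = √(2 × 5.48 / 2.33) = 2.17 V.
V_GS = 1.2 + 2.17 = 3.37 V.

V_GS = 3.37 V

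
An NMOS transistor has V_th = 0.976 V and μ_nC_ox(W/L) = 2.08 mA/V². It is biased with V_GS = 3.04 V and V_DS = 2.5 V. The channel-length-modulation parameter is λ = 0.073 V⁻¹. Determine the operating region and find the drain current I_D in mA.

Saturation; I_D = 5.24 mA

V_ov = V_GS − V_th = 3.04 − 0.976 = 2.06 V.
Since V_DS = 2.5 V ≥ V_ov = 2.06 V, the device is in saturation.
I_D = ½ k_n V_ov² (1 + λ V_DS) = 0.5 × 2.08 × 2.06² × (1 + 0.073 × 2.5) = 5.24 mA.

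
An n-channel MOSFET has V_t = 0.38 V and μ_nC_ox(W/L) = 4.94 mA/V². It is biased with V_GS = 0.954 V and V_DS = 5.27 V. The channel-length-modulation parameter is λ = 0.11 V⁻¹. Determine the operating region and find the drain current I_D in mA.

Saturation; I_D = 1.29 mA

V_ov = V_GS − V_t = 0.954 − 0.38 = 0.574 V.
Since V_DS = 5.27 V ≥ V_ov = 0.574 V, the device is in saturation.
I_D = ½ k_n V_ov² (1 + λ V_DS) = 0.5 × 4.94 × 0.574² × (1 + 0.11 × 5.27) = 1.29 mA.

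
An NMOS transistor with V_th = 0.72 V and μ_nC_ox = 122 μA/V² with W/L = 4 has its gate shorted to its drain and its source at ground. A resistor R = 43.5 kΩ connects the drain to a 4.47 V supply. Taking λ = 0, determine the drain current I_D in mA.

I_D = 0.0736 mA

With gate tied to drain, V_GS = V_DS ≥ V_GS − V_th, so the device is in saturation.
k_n = μ_nC_ox · (W/L) = 0.488 mA/V².
KCL at the drain: ½ k_n (V_GS − V_th)² = (V_DD − V_GS)/R.
Let x = V_GS − 0.72. Then 10.6 x² + x − 3.75 = 0, giving x = 0.549 V (positive root), so V_GS = 1.27 V.
I_D = (V_DD − V_GS)/R = (4.47 − 1.27) / 43.5 = 0.0736 mA.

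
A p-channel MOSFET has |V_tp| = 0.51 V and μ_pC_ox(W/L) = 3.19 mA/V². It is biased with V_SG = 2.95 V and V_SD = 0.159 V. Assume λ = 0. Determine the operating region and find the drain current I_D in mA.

Triode; I_D = 1.20 mA

V_ov = V_SG − |V_tp| = 2.95 − 0.51 = 2.44 V.
Since V_SD = 0.159 V < V_ov = 2.44 V, the device is in the triode region.
I_D = k_p [V_ov · V_SD − ½ V_SD²] = 3.19 × [2.44 × 0.159 − 0.5 × 0.159²] = 1.2 mA.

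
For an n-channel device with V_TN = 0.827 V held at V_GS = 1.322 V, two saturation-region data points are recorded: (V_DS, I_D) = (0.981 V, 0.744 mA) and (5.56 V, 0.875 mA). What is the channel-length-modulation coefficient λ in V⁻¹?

With V_GS fixed, I_D ∝ (1 + λ V_DS) in saturation, so I_D2/I_D1 = (1 + λ V_DS2)/(1 + λ V_DS1).
0.875/0.744 = 1.176 = (1 + 5.56 λ)/(1 + 0.981 λ).
Solving: λ (I_D1 V_DS2 − I_D2 V_DS1) = I_D2 − I_D1, so λ = (0.875 − 0.744) / (0.744 × 5.56 − 0.875 × 0.981) = 0.131 / 3.28 = 0.04 V⁻¹.

λ = 0.0400 V⁻¹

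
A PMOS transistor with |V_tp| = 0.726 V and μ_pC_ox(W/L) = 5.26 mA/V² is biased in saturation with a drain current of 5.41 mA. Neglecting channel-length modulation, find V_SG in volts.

V_SG = 2.16 V

In saturation I_D = ½ k_p (V_SG − |V_tp|)², so V_SG − |V_tp| = √(2 I_D / k_p) = √(2 × 5.41 / 5.26) = 1.43 V.
V_SG = 0.726 + 1.43 = 2.16 V.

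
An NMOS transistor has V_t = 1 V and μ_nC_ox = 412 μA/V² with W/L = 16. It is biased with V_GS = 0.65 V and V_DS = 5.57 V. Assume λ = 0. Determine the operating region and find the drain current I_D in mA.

V_GS = 0.65 V < V_t = 1 V, so the transistor is in cutoff.

Cutoff; I_D = 0 mA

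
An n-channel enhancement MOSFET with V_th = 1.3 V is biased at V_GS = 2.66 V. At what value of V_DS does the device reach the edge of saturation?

The boundary between triode and saturation is V_DS = V_GS − V_th = V_ov.
V_ov = 2.66 − 1.3 = 1.36 V.

V_DS,sat = 1.36 V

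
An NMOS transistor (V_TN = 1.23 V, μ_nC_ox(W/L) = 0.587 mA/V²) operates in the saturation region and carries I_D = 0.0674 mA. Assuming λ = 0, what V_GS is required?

V_GS = 1.71 V

In saturation I_D = ½ k_n (V_GS − V_TN)², so V_GS − V_TN = √(2 I_D / k_n) = √(2 × 0.0674 / 0.587) = 0.479 V.
V_GS = 1.23 + 0.479 = 1.71 V.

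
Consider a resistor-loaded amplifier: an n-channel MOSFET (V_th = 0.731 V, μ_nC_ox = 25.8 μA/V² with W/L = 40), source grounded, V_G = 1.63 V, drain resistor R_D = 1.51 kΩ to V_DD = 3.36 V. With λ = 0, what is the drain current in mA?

V_GS = V_G = 1.63 V, so V_ov = 1.63 − 0.731 = 0.899 V.
k_n = μ_nC_ox · (W/L) = 1.032 mA/V².
Assume saturation: I_D = ½ k_n V_ov² = 0.5 × 1.032 × 0.899² = 0.417 mA, giving V_DS = V_DD − I_D R_D = 3.36 − 0.417 × 1.51 = 2.73 V.
V_DS = 2.73 V ≥ V_ov = 0.899 V, confirming saturation.

I_D = 0.417 mA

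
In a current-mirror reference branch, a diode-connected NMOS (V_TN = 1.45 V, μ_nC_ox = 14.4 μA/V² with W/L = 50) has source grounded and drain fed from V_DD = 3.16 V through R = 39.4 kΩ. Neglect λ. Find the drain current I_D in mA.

With gate tied to drain, V_GS = V_DS ≥ V_GS − V_TN, so the device is in saturation.
k_n = μ_nC_ox · (W/L) = 0.72 mA/V².
KCL at the drain: ½ k_n (V_GS − V_TN)² = (V_DD − V_GS)/R.
Let x = V_GS − 1.45. Then 14.2 x² + x − 1.71 = 0, giving x = 0.314 V (positive root), so V_GS = 1.76 V.
I_D = (V_DD − V_GS)/R = (3.16 − 1.76) / 39.4 = 0.0354 mA.

I_D = 0.0354 mA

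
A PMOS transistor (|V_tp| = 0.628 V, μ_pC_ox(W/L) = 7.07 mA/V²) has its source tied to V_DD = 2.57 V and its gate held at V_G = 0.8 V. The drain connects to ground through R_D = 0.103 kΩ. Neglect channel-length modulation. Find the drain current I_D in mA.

V_SG = V_DD − V_G = 2.57 − 0.8 = 1.77 V, so V_ov = 1.77 − 0.628 = 1.14 V.
Assume saturation: I_D = ½ k_p V_ov² = 0.5 × 7.07 × 1.14² = 4.61 mA, giving V_SD = V_DD − I_D R_D = 2.57 − 4.61 × 0.103 = 2.1 V.
V_SD = 2.1 V ≥ V_ov = 1.14 V, confirming saturation.

I_D = 4.61 mA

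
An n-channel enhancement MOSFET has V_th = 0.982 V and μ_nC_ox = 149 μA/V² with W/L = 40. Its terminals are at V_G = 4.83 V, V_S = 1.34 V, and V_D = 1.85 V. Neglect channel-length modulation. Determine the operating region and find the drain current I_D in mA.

Triode; I_D = 6.85 mA

V_GS = V_G − V_S = 4.83 − 1.34 = 3.49 V; V_DS = V_D − V_S = 1.85 − 1.34 = 0.51 V.
k_n = μ_nC_ox · (W/L) = 5.96 mA/V².
V_ov = V_GS − V_th = 3.49 − 0.982 = 2.51 V.
Since V_DS = 0.51 V < V_ov = 2.51 V, the device is in the triode region.
I_D = k_n [V_ov · V_DS − ½ V_DS²] = 5.96 × [2.51 × 0.51 − 0.5 × 0.51²] = 6.85 mA.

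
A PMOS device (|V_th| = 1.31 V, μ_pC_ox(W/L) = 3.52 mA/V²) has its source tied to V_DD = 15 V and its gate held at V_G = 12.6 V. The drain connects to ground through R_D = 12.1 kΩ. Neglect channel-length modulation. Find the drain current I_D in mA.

I_D = 1.21 mA

V_SG = V_DD − V_G = 15 − 12.6 = 2.4 V, so V_ov = 2.4 − 1.31 = 1.09 V.
Assume saturation: I_D = ½ k_p V_ov² = 0.5 × 3.52 × 1.09² = 2.09 mA, giving V_SD = V_DD − I_D R_D = 15 − 2.09 × 12.1 = -10.3 V.
But -10.3 V < V_ov = 1.09 V, so the device is actually in triode.
In triode I_D = k_p[V_ov V_SD − ½ V_SD²] and I_D = (V_DD − V_SD)/R_D. Equating: 21.3 V_SD² − 47.43 V_SD + 15 = 0, giving V_SD = 0.382 V (the root below V_ov).
I_D = (15 − 0.382) / 12.1 = 1.21 mA.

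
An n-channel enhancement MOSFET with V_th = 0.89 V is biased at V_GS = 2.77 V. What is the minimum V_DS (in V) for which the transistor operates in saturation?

The boundary between triode and saturation is V_DS = V_GS − V_th = V_ov.
V_ov = 2.77 − 0.89 = 1.88 V.

V_DS,sat = 1.88 V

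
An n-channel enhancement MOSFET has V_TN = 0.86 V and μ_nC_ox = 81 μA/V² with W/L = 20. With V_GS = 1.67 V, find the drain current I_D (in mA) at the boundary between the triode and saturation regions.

I_D = 0.531 mA

At the boundary V_DS = V_ov = V_GS − V_TN = 1.67 − 0.86 = 0.81 V.
k_n = μ_nC_ox · (W/L) = 1.62 mA/V².
I_D = ½ k_n V_ov² = 0.5 × 1.62 × 0.81² = 0.531 mA.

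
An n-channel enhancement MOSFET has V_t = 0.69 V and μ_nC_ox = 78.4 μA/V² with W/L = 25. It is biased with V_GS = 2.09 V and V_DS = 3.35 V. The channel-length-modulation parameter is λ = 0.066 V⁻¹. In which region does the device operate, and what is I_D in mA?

k_n = μ_nC_ox · (W/L) = 1.96 mA/V².
V_ov = V_GS − V_t = 2.09 − 0.69 = 1.4 V.
Since V_DS = 3.35 V ≥ V_ov = 1.4 V, the device is in saturation.
I_D = ½ k_n V_ov² (1 + λ V_DS) = 0.5 × 1.96 × 1.4² × (1 + 0.066 × 3.35) = 2.35 mA.

Saturation; I_D = 2.35 mA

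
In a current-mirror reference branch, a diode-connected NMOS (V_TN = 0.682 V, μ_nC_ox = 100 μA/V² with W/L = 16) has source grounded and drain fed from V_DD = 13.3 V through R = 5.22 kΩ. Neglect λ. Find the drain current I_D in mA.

I_D = 2.11 mA

With gate tied to drain, V_GS = V_DS ≥ V_GS − V_TN, so the device is in saturation.
k_n = μ_nC_ox · (W/L) = 1.6 mA/V².
KCL at the drain: ½ k_n (V_GS − V_TN)² = (V_DD − V_GS)/R.
Let x = V_GS − 0.682. Then 4.18 x² + x − 12.62 = 0, giving x = 1.62 V (positive root), so V_GS = 2.3 V.
I_D = (V_DD − V_GS)/R = (13.3 − 2.3) / 5.22 = 2.11 mA.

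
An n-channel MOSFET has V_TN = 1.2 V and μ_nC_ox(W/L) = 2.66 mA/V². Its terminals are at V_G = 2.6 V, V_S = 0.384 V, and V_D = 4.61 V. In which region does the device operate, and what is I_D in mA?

V_GS = V_G − V_S = 2.6 − 0.384 = 2.22 V; V_DS = V_D − V_S = 4.61 − 0.384 = 4.23 V.
V_ov = V_GS − V_TN = 2.22 − 1.2 = 1.02 V.
Since V_DS = 4.23 V ≥ V_ov = 1.02 V, the device is in saturation.
I_D = ½ k_n V_ov² = 0.5 × 2.66 × 1.02² = 1.37 mA.

Saturation; I_D = 1.37 mA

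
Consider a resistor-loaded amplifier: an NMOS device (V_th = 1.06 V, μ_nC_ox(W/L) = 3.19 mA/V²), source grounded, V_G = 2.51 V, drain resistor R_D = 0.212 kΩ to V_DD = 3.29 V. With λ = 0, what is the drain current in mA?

V_GS = V_G = 2.51 V, so V_ov = 2.51 − 1.06 = 1.45 V.
Assume saturation: I_D = ½ k_n V_ov² = 0.5 × 3.19 × 1.45² = 3.35 mA, giving V_DS = V_DD − I_D R_D = 3.29 − 3.35 × 0.212 = 2.58 V.
V_DS = 2.58 V ≥ V_ov = 1.45 V, confirming saturation.

I_D = 3.35 mA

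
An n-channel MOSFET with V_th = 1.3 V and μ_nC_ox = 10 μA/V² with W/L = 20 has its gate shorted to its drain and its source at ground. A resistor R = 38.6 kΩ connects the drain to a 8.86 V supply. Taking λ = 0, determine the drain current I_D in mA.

With gate tied to drain, V_GS = V_DS ≥ V_GS − V_th, so the device is in saturation.
k_n = μ_nC_ox · (W/L) = 0.2 mA/V².
KCL at the drain: ½ k_n (V_GS − V_th)² = (V_DD − V_GS)/R.
Let x = V_GS − 1.3. Then 3.86 x² + x − 7.56 = 0, giving x = 1.28 V (positive root), so V_GS = 2.58 V.
I_D = (V_DD − V_GS)/R = (8.86 − 2.58) / 38.6 = 0.163 mA.

I_D = 0.163 mA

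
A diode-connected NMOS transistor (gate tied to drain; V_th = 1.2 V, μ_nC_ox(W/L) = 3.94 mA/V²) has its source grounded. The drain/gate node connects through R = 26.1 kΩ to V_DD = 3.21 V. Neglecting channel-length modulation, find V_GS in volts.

V_GS = 1.39 V

With gate tied to drain, V_GS = V_DS ≥ V_GS − V_th, so the device is in saturation.
KCL at the drain: ½ k_n (V_GS − V_th)² = (V_DD − V_GS)/R.
Let x = V_GS − 1.2. Then 51.4 x² + x − 2.01 = 0, giving x = 0.188 V (positive root), so V_GS = 1.39 V.
I_D = (V_DD − V_GS)/R = (3.21 − 1.39) / 26.1 = 0.0698 mA.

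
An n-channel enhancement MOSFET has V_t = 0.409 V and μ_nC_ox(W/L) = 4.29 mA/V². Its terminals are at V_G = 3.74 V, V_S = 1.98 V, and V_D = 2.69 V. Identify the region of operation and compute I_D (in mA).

Triode; I_D = 3.03 mA

V_GS = V_G − V_S = 3.74 − 1.98 = 1.76 V; V_DS = V_D − V_S = 2.69 − 1.98 = 0.71 V.
V_ov = V_GS − V_t = 1.76 − 0.409 = 1.35 V.
Since V_DS = 0.71 V < V_ov = 1.35 V, the device is in the triode region.
I_D = k_n [V_ov · V_DS − ½ V_DS²] = 4.29 × [1.35 × 0.71 − 0.5 × 0.71²] = 3.03 mA.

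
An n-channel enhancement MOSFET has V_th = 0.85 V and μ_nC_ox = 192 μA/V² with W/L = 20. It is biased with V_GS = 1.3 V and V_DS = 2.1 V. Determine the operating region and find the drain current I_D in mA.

Saturation; I_D = 0.389 mA

k_n = μ_nC_ox · (W/L) = 3.84 mA/V².
V_ov = V_GS − V_th = 1.3 − 0.85 = 0.45 V.
Since V_DS = 2.1 V ≥ V_ov = 0.45 V, the device is in saturation.
I_D = ½ k_n V_ov² = 0.5 × 3.84 × 0.45² = 0.389 mA.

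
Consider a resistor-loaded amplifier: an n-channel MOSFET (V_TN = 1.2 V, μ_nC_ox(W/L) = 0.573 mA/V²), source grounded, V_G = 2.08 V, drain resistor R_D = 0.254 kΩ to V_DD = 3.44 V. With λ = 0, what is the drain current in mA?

V_GS = V_G = 2.08 V, so V_ov = 2.08 − 1.2 = 0.88 V.
Assume saturation: I_D = ½ k_n V_ov² = 0.5 × 0.573 × 0.88² = 0.222 mA, giving V_DS = V_DD − I_D R_D = 3.44 − 0.222 × 0.254 = 3.38 V.
V_DS = 3.38 V ≥ V_ov = 0.88 V, confirming saturation.

I_D = 0.222 mA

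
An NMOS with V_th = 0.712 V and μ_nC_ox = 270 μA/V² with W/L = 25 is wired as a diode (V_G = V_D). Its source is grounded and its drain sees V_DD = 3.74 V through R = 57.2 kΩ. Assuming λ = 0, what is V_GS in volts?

With gate tied to drain, V_GS = V_DS ≥ V_GS − V_th, so the device is in saturation.
k_n = μ_nC_ox · (W/L) = 6.75 mA/V².
KCL at the drain: ½ k_n (V_GS − V_th)² = (V_DD − V_GS)/R.
Let x = V_GS − 0.712. Then 193 x² + x − 3.028 = 0, giving x = 0.123 V (positive root), so V_GS = 0.835 V.
I_D = (V_DD − V_GS)/R = (3.74 − 0.835) / 57.2 = 0.0508 mA.

V_GS = 0.835 V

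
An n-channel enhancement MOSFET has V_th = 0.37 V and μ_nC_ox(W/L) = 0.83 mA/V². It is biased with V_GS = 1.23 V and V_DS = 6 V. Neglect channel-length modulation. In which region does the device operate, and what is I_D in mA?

Saturation; I_D = 0.307 mA

V_ov = V_GS − V_th = 1.23 − 0.37 = 0.86 V.
Since V_DS = 6 V ≥ V_ov = 0.86 V, the device is in saturation.
I_D = ½ k_n V_ov² = 0.5 × 0.83 × 0.86² = 0.307 mA.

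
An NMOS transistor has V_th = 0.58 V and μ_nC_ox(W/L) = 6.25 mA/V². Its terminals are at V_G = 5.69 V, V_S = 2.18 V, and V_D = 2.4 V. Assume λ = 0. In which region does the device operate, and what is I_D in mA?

V_GS = V_G − V_S = 5.69 − 2.18 = 3.51 V; V_DS = V_D − V_S = 2.4 − 2.18 = 0.22 V.
V_ov = V_GS − V_th = 3.51 − 0.58 = 2.93 V.
Since V_DS = 0.22 V < V_ov = 2.93 V, the device is in the triode region.
I_D = k_n [V_ov · V_DS − ½ V_DS²] = 6.25 × [2.93 × 0.22 − 0.5 × 0.22²] = 3.88 mA.

Triode; I_D = 3.88 mA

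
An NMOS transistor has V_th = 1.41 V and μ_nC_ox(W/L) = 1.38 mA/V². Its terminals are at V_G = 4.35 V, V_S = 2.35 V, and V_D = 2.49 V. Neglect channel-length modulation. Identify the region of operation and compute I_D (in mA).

V_GS = V_G − V_S = 4.35 − 2.35 = 2 V; V_DS = V_D − V_S = 2.49 − 2.35 = 0.14 V.
V_ov = V_GS − V_th = 2 − 1.41 = 0.59 V.
Since V_DS = 0.14 V < V_ov = 0.59 V, the device is in the triode region.
I_D = k_n [V_ov · V_DS − ½ V_DS²] = 1.38 × [0.59 × 0.14 − 0.5 × 0.14²] = 0.1 mA.

Triode; I_D = 0.100 mA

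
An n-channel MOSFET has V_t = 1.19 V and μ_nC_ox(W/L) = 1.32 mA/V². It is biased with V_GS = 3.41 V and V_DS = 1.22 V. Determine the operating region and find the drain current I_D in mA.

V_ov = V_GS − V_t = 3.41 − 1.19 = 2.22 V.
Since V_DS = 1.22 V < V_ov = 2.22 V, the device is in the triode region.
I_D = k_n [V_ov · V_DS − ½ V_DS²] = 1.32 × [2.22 × 1.22 − 0.5 × 1.22²] = 2.59 mA.

Triode; I_D = 2.59 mA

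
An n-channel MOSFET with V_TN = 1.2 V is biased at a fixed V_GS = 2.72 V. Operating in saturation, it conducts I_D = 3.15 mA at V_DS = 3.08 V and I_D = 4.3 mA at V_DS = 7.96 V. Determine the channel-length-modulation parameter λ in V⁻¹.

With V_GS fixed, I_D ∝ (1 + λ V_DS) in saturation, so I_D2/I_D1 = (1 + λ V_DS2)/(1 + λ V_DS1).
4.3/3.15 = 1.365 = (1 + 7.96 λ)/(1 + 3.08 λ).
Solving: λ (I_D1 V_DS2 − I_D2 V_DS1) = I_D2 − I_D1, so λ = (4.3 − 3.15) / (3.15 × 7.96 − 4.3 × 3.08) = 1.15 / 11.8 = 0.0972 V⁻¹.

λ = 0.0972 V⁻¹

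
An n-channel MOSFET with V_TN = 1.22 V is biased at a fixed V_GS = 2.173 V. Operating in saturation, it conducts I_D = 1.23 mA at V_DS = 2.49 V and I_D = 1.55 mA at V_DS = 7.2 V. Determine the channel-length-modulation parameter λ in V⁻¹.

λ = 0.0640 V⁻¹

With V_GS fixed, I_D ∝ (1 + λ V_DS) in saturation, so I_D2/I_D1 = (1 + λ V_DS2)/(1 + λ V_DS1).
1.55/1.23 = 1.26 = (1 + 7.2 λ)/(1 + 2.49 λ).
Solving: λ (I_D1 V_DS2 − I_D2 V_DS1) = I_D2 − I_D1, so λ = (1.55 − 1.23) / (1.23 × 7.2 − 1.55 × 2.49) = 0.32 / 5 = 0.064 V⁻¹.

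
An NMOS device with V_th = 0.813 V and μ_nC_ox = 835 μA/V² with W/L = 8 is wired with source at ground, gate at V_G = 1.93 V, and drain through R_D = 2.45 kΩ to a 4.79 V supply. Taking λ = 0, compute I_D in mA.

V_GS = V_G = 1.93 V, so V_ov = 1.93 − 0.813 = 1.12 V.
k_n = μ_nC_ox · (W/L) = 6.68 mA/V².
Assume saturation: I_D = ½ k_n V_ov² = 0.5 × 6.68 × 1.12² = 4.17 mA, giving V_DS = V_DD − I_D R_D = 4.79 − 4.17 × 2.45 = -5.42 V.
But -5.42 V < V_ov = 1.12 V, so the device is actually in triode.
In triode I_D = k_n[V_ov V_DS − ½ V_DS²] and I_D = (V_DD − V_DS)/R_D. Equating: 8.18 V_DS² − 19.28 V_DS + 4.79 = 0, giving V_DS = 0.282 V (the root below V_ov).
I_D = (4.79 − 0.282) / 2.45 = 1.84 mA.

I_D = 1.84 mA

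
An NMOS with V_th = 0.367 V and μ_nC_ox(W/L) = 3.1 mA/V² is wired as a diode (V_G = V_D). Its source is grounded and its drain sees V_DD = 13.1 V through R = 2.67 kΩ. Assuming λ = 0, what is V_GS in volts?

With gate tied to drain, V_GS = V_DS ≥ V_GS − V_th, so the device is in saturation.
KCL at the drain: ½ k_n (V_GS − V_th)² = (V_DD − V_GS)/R.
Let x = V_GS − 0.367. Then 4.14 x² + x − 12.73 = 0, giving x = 1.64 V (positive root), so V_GS = 2 V.
I_D = (V_DD − V_GS)/R = (13.1 − 2) / 2.67 = 4.16 mA.

V_GS = 2.00 V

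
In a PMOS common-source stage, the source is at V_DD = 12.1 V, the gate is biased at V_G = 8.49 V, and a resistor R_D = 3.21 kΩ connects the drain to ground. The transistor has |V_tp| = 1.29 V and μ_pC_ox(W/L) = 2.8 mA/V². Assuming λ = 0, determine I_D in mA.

I_D = 3.57 mA

V_SG = V_DD − V_G = 12.1 − 8.49 = 3.61 V, so V_ov = 3.61 − 1.29 = 2.32 V.
Assume saturation: I_D = ½ k_p V_ov² = 0.5 × 2.8 × 2.32² = 7.54 mA, giving V_SD = V_DD − I_D R_D = 12.1 − 7.54 × 3.21 = -12.1 V.
But -12.1 V < V_ov = 2.32 V, so the device is actually in triode.
In triode I_D = k_p[V_ov V_SD − ½ V_SD²] and I_D = (V_DD − V_SD)/R_D. Equating: 4.49 V_SD² − 21.85 V_SD + 12.1 = 0, giving V_SD = 0.637 V (the root below V_ov).
I_D = (12.1 − 0.637) / 3.21 = 3.57 mA.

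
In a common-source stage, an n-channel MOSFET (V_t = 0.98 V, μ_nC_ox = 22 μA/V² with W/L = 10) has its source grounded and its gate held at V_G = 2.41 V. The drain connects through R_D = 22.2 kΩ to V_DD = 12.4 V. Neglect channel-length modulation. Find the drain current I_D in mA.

I_D = 0.225 mA

V_GS = V_G = 2.41 V, so V_ov = 2.41 − 0.98 = 1.43 V.
k_n = μ_nC_ox · (W/L) = 0.22 mA/V².
Assume saturation: I_D = ½ k_n V_ov² = 0.5 × 0.22 × 1.43² = 0.225 mA, giving V_DS = V_DD − I_D R_D = 12.4 − 0.225 × 22.2 = 7.41 V.
V_DS = 7.41 V ≥ V_ov = 1.43 V, confirming saturation.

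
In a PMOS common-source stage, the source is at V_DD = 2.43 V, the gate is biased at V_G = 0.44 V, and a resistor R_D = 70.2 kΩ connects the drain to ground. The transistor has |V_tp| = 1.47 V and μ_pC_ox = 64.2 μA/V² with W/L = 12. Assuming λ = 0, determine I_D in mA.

V_SG = V_DD − V_G = 2.43 − 0.44 = 1.99 V, so V_ov = 1.99 − 1.47 = 0.52 V.
k_p = μ_pC_ox · (W/L) = 0.7704 mA/V².
Assume saturation: I_D = ½ k_p V_ov² = 0.5 × 0.7704 × 0.52² = 0.104 mA, giving V_SD = V_DD − I_D R_D = 2.43 − 0.104 × 70.2 = -4.88 V.
But -4.88 V < V_ov = 0.52 V, so the device is actually in triode.
In triode I_D = k_p[V_ov V_SD − ½ V_SD²] and I_D = (V_DD − V_SD)/R_D. Equating: 27 V_SD² − 29.12 V_SD + 2.43 = 0, giving V_SD = 0.0912 V (the root below V_ov).
I_D = (2.43 − 0.0912) / 70.2 = 0.0333 mA.

I_D = 0.0333 mA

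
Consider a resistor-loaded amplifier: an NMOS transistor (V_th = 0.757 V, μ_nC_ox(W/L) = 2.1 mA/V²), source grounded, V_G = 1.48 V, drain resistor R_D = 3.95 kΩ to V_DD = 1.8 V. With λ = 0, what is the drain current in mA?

V_GS = V_G = 1.48 V, so V_ov = 1.48 − 0.757 = 0.723 V.
Assume saturation: I_D = ½ k_n V_ov² = 0.5 × 2.1 × 0.723² = 0.549 mA, giving V_DS = V_DD − I_D R_D = 1.8 − 0.549 × 3.95 = -0.368 V.
But -0.368 V < V_ov = 0.723 V, so the device is actually in triode.
In triode I_D = k_n[V_ov V_DS − ½ V_DS²] and I_D = (V_DD − V_DS)/R_D. Equating: 4.15 V_DS² − 6.997 V_DS + 1.8 = 0, giving V_DS = 0.317 V (the root below V_ov).
I_D = (1.8 − 0.317) / 3.95 = 0.376 mA.

I_D = 0.376 mA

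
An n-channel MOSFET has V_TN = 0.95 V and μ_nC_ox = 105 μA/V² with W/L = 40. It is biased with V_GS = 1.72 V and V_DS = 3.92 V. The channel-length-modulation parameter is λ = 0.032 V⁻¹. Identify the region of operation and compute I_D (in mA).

k_n = μ_nC_ox · (W/L) = 4.2 mA/V².
V_ov = V_GS − V_TN = 1.72 − 0.95 = 0.77 V.
Since V_DS = 3.92 V ≥ V_ov = 0.77 V, the device is in saturation.
I_D = ½ k_n V_ov² (1 + λ V_DS) = 0.5 × 4.2 × 0.77² × (1 + 0.032 × 3.92) = 1.4 mA.

Saturation; I_D = 1.40 mA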